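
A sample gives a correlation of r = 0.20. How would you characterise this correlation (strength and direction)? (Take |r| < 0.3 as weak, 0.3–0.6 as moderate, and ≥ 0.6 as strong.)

r = 0.20 > 0 so the relationship is positive.
|r| = 0.20, which falls in the weak range.

weak positive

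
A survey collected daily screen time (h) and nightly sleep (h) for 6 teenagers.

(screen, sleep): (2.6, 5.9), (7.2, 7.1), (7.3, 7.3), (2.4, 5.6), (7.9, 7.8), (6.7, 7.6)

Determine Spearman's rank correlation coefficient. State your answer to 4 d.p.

0.8286

Rank screen: 2, 4, 5, 1, 6, 3
Rank sleep: 2, 3, 4, 1, 6, 5
d = rank(screen) − rank(sleep): 0, 1, 1, 0, 0, -2; Σd² = 6
ρ = 1 − 6Σd² / [n(n²−1)] = 1 − 6×6 / (6×35) = 1 − 36/210 ≈ 0.8286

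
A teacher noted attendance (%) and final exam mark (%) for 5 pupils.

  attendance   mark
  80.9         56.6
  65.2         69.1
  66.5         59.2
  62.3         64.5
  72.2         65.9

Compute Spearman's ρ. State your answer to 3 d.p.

-0.500

Rank attendance: 5, 2, 3, 1, 4
Rank mark: 1, 5, 2, 3, 4
d = rank(attendance) − rank(mark): 4, -3, 1, -2, 0; Σd² = 30
ρ = 1 − 6Σd² / [n(n²−1)] = 1 − 6×30 / (5×24) = 1 − 180/120 ≈ -0.500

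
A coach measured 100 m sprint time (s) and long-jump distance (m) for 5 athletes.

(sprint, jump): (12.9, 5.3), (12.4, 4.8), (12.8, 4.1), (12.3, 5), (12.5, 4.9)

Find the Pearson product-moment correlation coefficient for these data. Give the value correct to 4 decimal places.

n = 5, Σx = 62.9, Σy = 24.1, Σx² = 791.55, Σy² = 116.95, Σxy = 303.12
nΣxy − ΣxΣy = 1515.6 − 1515.89 = -0.29
nΣx² − (Σx)² = 3957.75 − 3956.41 = 1.34; nΣy² − (Σy)² = 584.75 − 580.81 = 3.94
r = -0.29 / √(1.34 × 3.94) = -0.29 / 2.2977 ≈ -0.1262

-0.1262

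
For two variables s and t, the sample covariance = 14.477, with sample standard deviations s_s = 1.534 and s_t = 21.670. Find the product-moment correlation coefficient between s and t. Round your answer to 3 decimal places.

r = Cov(s,t) / (s_s · s_t) = 14.477 / (1.534 × 21.670)
  = 14.477 / 33.2418 ≈ 0.436

0.436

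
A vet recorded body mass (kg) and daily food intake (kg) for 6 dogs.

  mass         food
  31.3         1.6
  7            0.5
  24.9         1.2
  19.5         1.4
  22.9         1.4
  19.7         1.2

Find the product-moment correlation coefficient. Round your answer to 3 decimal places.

n = 6, Σx = 125.3, Σy = 7.3, Σx² = 2941.45, Σy² = 9.61, Σxy = 166.46
nΣxy − ΣxΣy = 998.76 − 914.69 = 84.07
nΣx² − (Σx)² = 17648.7 − 15700.09 = 1948.61; nΣy² − (Σy)² = 57.66 − 53.29 = 4.37
r = 84.07 / √(1948.61 × 4.37) = 84.07 / 92.2791 ≈ 0.911

0.911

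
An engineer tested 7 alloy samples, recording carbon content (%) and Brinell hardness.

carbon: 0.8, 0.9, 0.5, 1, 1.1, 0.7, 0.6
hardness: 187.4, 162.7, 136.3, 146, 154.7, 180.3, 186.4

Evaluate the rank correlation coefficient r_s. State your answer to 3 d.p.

-0.107

Rank carbon: 4, 5, 1, 6, 7, 3, 2
Rank hardness: 7, 4, 1, 2, 3, 5, 6
d = rank(carbon) − rank(hardness): -3, 1, 0, 4, 4, -2, -4; Σd² = 62
ρ = 1 − 6Σd² / [n(n²−1)] = 1 − 6×62 / (7×48) = 1 − 372/336 ≈ -0.107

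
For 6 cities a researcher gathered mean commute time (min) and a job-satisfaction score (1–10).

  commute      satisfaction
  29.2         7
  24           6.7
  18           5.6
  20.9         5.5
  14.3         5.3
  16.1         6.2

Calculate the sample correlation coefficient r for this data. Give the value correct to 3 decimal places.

0.805

n = 6, Σx = 122.5, Σy = 36.3, Σx² = 2653.15, Σy² = 222.03, Σxy = 756.56
nΣxy − ΣxΣy = 4539.36 − 4446.75 = 92.61
nΣx² − (Σx)² = 15918.9 − 15006.25 = 912.65; nΣy² − (Σy)² = 1332.18 − 1317.69 = 14.49
r = 92.61 / √(912.65 × 14.49) = 92.61 / 114.9969 ≈ 0.805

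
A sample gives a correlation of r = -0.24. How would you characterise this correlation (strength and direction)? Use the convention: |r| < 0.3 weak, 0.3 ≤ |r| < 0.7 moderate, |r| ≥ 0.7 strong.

weak negative

r = -0.24 < 0 so the relationship is negative.
|r| = 0.24, which falls in the weak range.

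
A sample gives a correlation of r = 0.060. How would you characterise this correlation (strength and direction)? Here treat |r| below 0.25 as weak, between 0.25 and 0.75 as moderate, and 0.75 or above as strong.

r = 0.060 > 0 so the relationship is positive.
|r| = 0.060, which falls in the weak range.

weak positive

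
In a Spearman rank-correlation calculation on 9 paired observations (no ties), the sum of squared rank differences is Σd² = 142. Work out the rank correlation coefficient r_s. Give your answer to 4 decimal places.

-0.1833

ρ = 1 − 6Σd² / [n(n²−1)] = 1 − 6×142 / (9×80)
  = 1 − 852/720 = 1 − 1.18333 ≈ -0.1833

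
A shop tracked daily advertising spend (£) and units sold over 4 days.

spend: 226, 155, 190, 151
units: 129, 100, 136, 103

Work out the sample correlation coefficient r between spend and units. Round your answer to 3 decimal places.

0.824

n = 4, Σx = 722, Σy = 468, Σx² = 134002, Σy² = 55746, Σxy = 86047
nΣxy − ΣxΣy = 344188 − 337896 = 6292
nΣx² − (Σx)² = 536008 − 521284 = 14724; nΣy² − (Σy)² = 222984 − 219024 = 3960
r = 6292 / √(14724 × 3960) = 6292 / 7635.9047 ≈ 0.824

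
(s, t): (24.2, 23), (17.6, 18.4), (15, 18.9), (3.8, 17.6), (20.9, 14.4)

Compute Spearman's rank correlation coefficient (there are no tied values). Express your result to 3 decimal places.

0.300

Rank s: 5, 3, 2, 1, 4
Rank t: 5, 3, 4, 2, 1
d = rank(s) − rank(t): 0, 0, -2, -1, 3; Σd² = 14
ρ = 1 − 6Σd² / [n(n²−1)] = 1 − 6×14 / (5×24) = 1 − 84/120 ≈ 0.300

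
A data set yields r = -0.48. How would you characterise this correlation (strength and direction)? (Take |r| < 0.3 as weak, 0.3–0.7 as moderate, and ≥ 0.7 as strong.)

moderate negative

r = -0.48 < 0 so the relationship is negative.
|r| = 0.48, which falls in the moderate range.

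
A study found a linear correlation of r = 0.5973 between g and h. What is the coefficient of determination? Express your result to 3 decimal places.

r² = (0.5973)² = 0.357

0.357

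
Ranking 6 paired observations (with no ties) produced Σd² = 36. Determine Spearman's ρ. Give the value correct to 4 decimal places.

ρ = 1 − 6Σd² / [n(n²−1)] = 1 − 6×36 / (6×35)
  = 1 − 216/210 = 1 − 1.02857 ≈ -0.0286

-0.0286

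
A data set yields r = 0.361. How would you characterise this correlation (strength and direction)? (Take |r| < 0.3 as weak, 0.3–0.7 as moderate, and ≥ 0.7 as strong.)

moderate positive

r = 0.361 > 0 so the relationship is positive.
|r| = 0.361, which falls in the moderate range.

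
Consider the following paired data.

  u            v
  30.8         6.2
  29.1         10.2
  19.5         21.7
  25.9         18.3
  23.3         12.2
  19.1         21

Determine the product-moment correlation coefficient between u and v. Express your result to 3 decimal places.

-0.880

n = 6, Σu = 147.7, Σv = 89.6, Σu² = 3754.21, Σv² = 1538.1, Σuv = 2070.26
nΣuv − ΣuΣv = 12421.56 − 13233.92 = -812.36
nΣu² − (Σu)² = 22525.26 − 21815.29 = 709.97; nΣv² − (Σv)² = 9228.6 − 8028.16 = 1200.44
r = -812.36 / √(709.97 × 1200.44) = -812.36 / 923.1882 ≈ -0.880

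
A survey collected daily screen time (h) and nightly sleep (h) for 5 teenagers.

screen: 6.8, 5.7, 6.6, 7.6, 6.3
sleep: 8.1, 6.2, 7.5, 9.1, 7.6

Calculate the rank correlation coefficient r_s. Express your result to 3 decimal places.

0.900

Rank screen: 4, 1, 3, 5, 2
Rank sleep: 4, 1, 2, 5, 3
d = rank(screen) − rank(sleep): 0, 0, 1, 0, -1; Σd² = 2
ρ = 1 − 6Σd² / [n(n²−1)] = 1 − 6×2 / (5×24) = 1 − 12/120 ≈ 0.900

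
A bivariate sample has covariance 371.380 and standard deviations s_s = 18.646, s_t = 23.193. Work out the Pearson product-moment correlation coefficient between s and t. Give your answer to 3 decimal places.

r = Cov(s,t) / (s_s · s_t) = 371.380 / (18.646 × 23.193)
  = 371.380 / 432.4567 ≈ 0.859

0.859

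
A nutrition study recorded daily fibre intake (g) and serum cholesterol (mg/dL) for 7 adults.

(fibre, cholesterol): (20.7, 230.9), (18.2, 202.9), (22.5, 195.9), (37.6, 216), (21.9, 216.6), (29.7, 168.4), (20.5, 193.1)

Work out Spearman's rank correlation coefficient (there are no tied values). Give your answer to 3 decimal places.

-0.107

Rank fibre: 3, 1, 5, 7, 4, 6, 2
Rank cholesterol: 7, 4, 3, 5, 6, 1, 2
d = rank(fibre) − rank(cholesterol): -4, -3, 2, 2, -2, 5, 0; Σd² = 62
ρ = 1 − 6Σd² / [n(n²−1)] = 1 − 6×62 / (7×48) = 1 − 372/336 ≈ -0.107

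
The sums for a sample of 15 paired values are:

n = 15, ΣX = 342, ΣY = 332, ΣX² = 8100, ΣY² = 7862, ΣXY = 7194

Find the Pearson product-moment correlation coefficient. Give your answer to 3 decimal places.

r = (nΣXY − ΣXΣY) / √[(nΣX² − (ΣX)²)(nΣY² − (ΣY)²)]
Numerator: 15×7194 − 342×332 = -5634
Denominator: √[(121500 − 116964)(117930 − 110224)] = √[4536 × 7706] = 5912.2260
r = -5634 / 5912.2260 ≈ -0.953

-0.953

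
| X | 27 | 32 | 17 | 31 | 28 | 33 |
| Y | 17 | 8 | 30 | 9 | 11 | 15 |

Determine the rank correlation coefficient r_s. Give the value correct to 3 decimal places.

Rank X: 2, 5, 1, 4, 3, 6
Rank Y: 5, 1, 6, 2, 3, 4
d = rank(X) − rank(Y): -3, 4, -5, 2, 0, 2; Σd² = 58
ρ = 1 − 6Σd² / [n(n²−1)] = 1 − 6×58 / (6×35) = 1 − 348/210 ≈ -0.657

-0.657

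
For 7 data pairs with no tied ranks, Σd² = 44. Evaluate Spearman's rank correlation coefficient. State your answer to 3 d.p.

ρ = 1 − 6Σd² / [n(n²−1)] = 1 − 6×44 / (7×48)
  = 1 − 264/336 = 1 − 0.7857 ≈ 0.214

0.214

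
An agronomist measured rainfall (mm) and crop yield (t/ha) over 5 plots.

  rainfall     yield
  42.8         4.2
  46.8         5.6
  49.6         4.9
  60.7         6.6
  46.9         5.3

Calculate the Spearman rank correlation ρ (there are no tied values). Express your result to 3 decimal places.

0.600

Rank rainfall: 1, 2, 4, 5, 3
Rank yield: 1, 4, 2, 5, 3
d = rank(rainfall) − rank(yield): 0, -2, 2, 0, 0; Σd² = 8
ρ = 1 − 6Σd² / [n(n²−1)] = 1 − 6×8 / (5×24) = 1 − 48/120 ≈ 0.600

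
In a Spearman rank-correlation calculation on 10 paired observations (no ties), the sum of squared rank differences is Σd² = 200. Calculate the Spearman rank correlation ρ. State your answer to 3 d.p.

-0.212

ρ = 1 − 6Σd² / [n(n²−1)] = 1 − 6×200 / (10×99)
  = 1 − 1200/990 = 1 − 1.2121 ≈ -0.212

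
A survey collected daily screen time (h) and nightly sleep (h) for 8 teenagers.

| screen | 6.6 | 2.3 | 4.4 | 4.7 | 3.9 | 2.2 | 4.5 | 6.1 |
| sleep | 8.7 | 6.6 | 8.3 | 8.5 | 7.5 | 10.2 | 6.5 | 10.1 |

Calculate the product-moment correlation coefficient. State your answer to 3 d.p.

0.233

n = 8, Σx = 34.7, Σy = 66.4, Σx² = 167.81, Σy² = 564.94, Σxy = 291.62
nΣxy − ΣxΣy = 2332.96 − 2304.08 = 28.88
nΣx² − (Σx)² = 1342.48 − 1204.09 = 138.39; nΣy² − (Σy)² = 4519.52 − 4408.96 = 110.56
r = 28.88 / √(138.39 × 110.56) = 28.88 / 123.6948 ≈ 0.233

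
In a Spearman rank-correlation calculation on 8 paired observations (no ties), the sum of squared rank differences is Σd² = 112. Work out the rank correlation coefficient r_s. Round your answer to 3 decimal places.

-0.333

ρ = 1 − 6Σd² / [n(n²−1)] = 1 − 6×112 / (8×63)
  = 1 − 672/504 = 1 − 1.3333 ≈ -0.333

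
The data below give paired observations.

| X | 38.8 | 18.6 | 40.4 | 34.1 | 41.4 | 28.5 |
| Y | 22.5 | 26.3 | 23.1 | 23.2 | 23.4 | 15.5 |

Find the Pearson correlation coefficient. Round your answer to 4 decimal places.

n = 6, ΣX = 201.8, ΣY = 134, ΣX² = 7172.58, ΣY² = 3057.6, ΣXY = 4497.05
nΣXY − ΣXΣY = 26982.3 − 27041.2 = -58.9
nΣX² − (ΣX)² = 43035.48 − 40723.24 = 2312.24; nΣY² − (ΣY)² = 18345.6 − 17956 = 389.6
r = -58.9 / √(2312.24 × 389.6) = -58.9 / 949.1305 ≈ -0.0621

-0.0621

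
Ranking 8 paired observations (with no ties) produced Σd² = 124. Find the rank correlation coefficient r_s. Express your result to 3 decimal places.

ρ = 1 − 6Σd² / [n(n²−1)] = 1 − 6×124 / (8×63)
  = 1 − 744/504 = 1 − 1.4762 ≈ -0.476

-0.476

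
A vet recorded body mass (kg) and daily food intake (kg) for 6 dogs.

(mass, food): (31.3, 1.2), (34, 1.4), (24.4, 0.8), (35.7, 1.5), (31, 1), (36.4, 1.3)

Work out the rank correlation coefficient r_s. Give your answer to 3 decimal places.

Rank mass: 3, 4, 1, 5, 2, 6
Rank food: 3, 5, 1, 6, 2, 4
d = rank(mass) − rank(food): 0, -1, 0, -1, 0, 2; Σd² = 6
ρ = 1 − 6Σd² / [n(n²−1)] = 1 − 6×6 / (6×35) = 1 − 36/210 ≈ 0.829

0.829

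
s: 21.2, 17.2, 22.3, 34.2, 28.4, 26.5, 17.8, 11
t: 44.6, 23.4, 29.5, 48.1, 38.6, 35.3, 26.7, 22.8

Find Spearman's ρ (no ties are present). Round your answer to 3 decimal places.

0.857

Rank s: 4, 2, 5, 8, 7, 6, 3, 1
Rank t: 7, 2, 4, 8, 6, 5, 3, 1
d = rank(s) − rank(t): -3, 0, 1, 0, 1, 1, 0, 0; Σd² = 12
ρ = 1 − 6Σd² / [n(n²−1)] = 1 − 6×12 / (8×63) = 1 − 72/504 ≈ 0.857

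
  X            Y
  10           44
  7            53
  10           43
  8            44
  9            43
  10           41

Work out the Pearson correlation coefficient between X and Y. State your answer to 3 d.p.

n = 6, ΣX = 54, ΣY = 268, ΣX² = 494, ΣY² = 12060, ΣXY = 2390
nΣXY − ΣXΣY = 14340 − 14472 = -132
nΣX² − (ΣX)² = 2964 − 2916 = 48; nΣY² − (ΣY)² = 72360 − 71824 = 536
r = -132 / √(48 × 536) = -132 / 160.3995 ≈ -0.823

-0.823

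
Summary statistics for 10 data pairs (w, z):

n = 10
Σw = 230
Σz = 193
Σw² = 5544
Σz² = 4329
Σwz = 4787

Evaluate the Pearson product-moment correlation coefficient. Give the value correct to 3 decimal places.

0.888

r = (nΣwz − ΣwΣz) / √[(nΣw² − (Σw)²)(nΣz² − (Σz)²)]
Numerator: 10×4787 − 230×193 = 3480
Denominator: √[(55440 − 52900)(43290 − 37249)] = √[2540 × 6041] = 3917.1597
r = 3480 / 3917.1597 ≈ 0.888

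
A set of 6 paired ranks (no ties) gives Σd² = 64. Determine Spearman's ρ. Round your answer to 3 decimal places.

-0.829

ρ = 1 − 6Σd² / [n(n²−1)] = 1 − 6×64 / (6×35)
  = 1 − 384/210 = 1 − 1.8286 ≈ -0.829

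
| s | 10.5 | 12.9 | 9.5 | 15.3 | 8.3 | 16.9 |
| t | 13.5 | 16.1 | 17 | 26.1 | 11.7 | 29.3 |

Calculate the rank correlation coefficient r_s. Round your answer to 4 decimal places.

0.8286

Rank s: 3, 4, 2, 5, 1, 6
Rank t: 2, 3, 4, 5, 1, 6
d = rank(s) − rank(t): 1, 1, -2, 0, 0, 0; Σd² = 6
ρ = 1 − 6Σd² / [n(n²−1)] = 1 − 6×6 / (6×35) = 1 − 36/210 ≈ 0.8286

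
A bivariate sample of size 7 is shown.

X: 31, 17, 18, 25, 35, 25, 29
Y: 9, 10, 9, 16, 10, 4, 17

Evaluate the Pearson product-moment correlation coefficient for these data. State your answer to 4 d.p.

n = 7, ΣX = 180, ΣY = 75, ΣX² = 4890, ΣY² = 923, ΣXY = 1954
nΣXY − ΣXΣY = 13678 − 13500 = 178
nΣX² − (ΣX)² = 34230 − 32400 = 1830; nΣY² − (ΣY)² = 6461 − 5625 = 836
r = 178 / √(1830 × 836) = 178 / 1236.8832 ≈ 0.1439

0.1439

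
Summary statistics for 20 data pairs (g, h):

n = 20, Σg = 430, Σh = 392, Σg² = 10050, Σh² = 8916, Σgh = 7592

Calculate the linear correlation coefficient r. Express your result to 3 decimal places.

-0.839

r = (nΣgh − ΣgΣh) / √[(nΣg² − (Σg)²)(nΣh² − (Σh)²)]
Numerator: 20×7592 − 430×392 = -16720
Denominator: √[(201000 − 184900)(178320 − 153664)] = √[16100 × 24656] = 19923.8952
r = -16720 / 19923.8952 ≈ -0.839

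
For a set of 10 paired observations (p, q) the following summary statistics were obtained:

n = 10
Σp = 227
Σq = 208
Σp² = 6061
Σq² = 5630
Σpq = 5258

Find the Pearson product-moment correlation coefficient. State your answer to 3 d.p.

0.493

r = (nΣpq − ΣpΣq) / √[(nΣp² − (Σp)²)(nΣq² − (Σq)²)]
Numerator: 10×5258 − 227×208 = 5364
Denominator: √[(60610 − 51529)(56300 − 43264)] = √[9081 × 13036] = 10880.2535
r = 5364 / 10880.2535 ≈ 0.493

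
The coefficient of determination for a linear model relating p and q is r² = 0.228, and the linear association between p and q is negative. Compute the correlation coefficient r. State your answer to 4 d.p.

-0.4775

|r| = √0.228 = 0.4775
The association is negative, so r = −0.4775.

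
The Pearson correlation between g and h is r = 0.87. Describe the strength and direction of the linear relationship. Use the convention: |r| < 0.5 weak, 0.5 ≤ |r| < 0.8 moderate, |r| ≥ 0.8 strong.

r = 0.87 > 0 so the relationship is positive.
|r| = 0.87, which falls in the strong range.

strong positive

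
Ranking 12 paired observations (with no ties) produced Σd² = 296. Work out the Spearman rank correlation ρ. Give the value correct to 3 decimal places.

-0.035

ρ = 1 − 6Σd² / [n(n²−1)] = 1 − 6×296 / (12×143)
  = 1 − 1776/1716 = 1 − 1.0350 ≈ -0.035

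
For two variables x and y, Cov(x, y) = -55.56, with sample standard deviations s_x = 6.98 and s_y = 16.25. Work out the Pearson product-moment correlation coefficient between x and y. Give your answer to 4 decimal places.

r = Cov(x,y) / (s_x · s_y) = -55.56 / (6.98 × 16.25)
  = -55.56 / 113.4250 ≈ -0.4898

-0.4898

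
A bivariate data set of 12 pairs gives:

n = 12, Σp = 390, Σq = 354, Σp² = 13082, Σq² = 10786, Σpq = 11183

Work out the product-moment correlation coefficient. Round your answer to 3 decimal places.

-0.862

r = (nΣpq − ΣpΣq) / √[(nΣp² − (Σp)²)(nΣq² − (Σq)²)]
Numerator: 12×11183 − 390×354 = -3864
Denominator: √[(156984 − 152100)(129432 − 125316)] = √[4884 × 4116] = 4483.5861
r = -3864 / 4483.5861 ≈ -0.862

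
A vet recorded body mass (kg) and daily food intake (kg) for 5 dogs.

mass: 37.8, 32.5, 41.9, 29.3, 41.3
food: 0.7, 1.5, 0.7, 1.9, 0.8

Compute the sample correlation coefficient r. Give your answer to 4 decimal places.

n = 5, Σx = 182.8, Σy = 5.6, Σx² = 6804.88, Σy² = 7.48, Σxy = 193.25
nΣxy − ΣxΣy = 966.25 − 1023.68 = -57.43
nΣx² − (Σx)² = 34024.4 − 33415.84 = 608.56; nΣy² − (Σy)² = 37.4 − 31.36 = 6.04
r = -57.43 / √(608.56 × 6.04) = -57.43 / 60.6276 ≈ -0.9473

-0.9473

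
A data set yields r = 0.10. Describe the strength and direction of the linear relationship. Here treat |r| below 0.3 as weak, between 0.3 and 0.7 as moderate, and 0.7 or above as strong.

weak positive

r = 0.10 > 0 so the relationship is positive.
|r| = 0.10, which falls in the weak range.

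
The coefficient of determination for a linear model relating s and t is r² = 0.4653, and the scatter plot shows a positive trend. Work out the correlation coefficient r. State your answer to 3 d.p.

|r| = √0.4653 = 0.682
The association is positive, so r = 0.682.

0.682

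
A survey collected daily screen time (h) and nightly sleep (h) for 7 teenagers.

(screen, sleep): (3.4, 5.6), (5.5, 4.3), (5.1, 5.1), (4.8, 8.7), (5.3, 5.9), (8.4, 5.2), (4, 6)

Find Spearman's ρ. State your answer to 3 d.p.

Rank screen: 1, 6, 4, 3, 5, 7, 2
Rank sleep: 4, 1, 2, 7, 5, 3, 6
d = rank(screen) − rank(sleep): -3, 5, 2, -4, 0, 4, -4; Σd² = 86
ρ = 1 − 6Σd² / [n(n²−1)] = 1 − 6×86 / (7×48) = 1 − 516/336 ≈ -0.536

-0.536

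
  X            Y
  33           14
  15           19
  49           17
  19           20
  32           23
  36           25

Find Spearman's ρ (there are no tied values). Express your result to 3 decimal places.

-0.086

Rank X: 4, 1, 6, 2, 3, 5
Rank Y: 1, 3, 2, 4, 5, 6
d = rank(X) − rank(Y): 3, -2, 4, -2, -2, -1; Σd² = 38
ρ = 1 − 6Σd² / [n(n²−1)] = 1 − 6×38 / (6×35) = 1 − 228/210 ≈ -0.086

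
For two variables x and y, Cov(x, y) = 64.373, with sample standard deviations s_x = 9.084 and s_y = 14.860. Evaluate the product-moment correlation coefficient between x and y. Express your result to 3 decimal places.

0.477

r = Cov(x,y) / (s_x · s_y) = 64.373 / (9.084 × 14.860)
  = 64.373 / 134.9882 ≈ 0.477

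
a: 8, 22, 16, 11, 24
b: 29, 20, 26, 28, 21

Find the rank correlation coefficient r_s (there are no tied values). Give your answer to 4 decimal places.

-0.9000

Rank a: 1, 4, 3, 2, 5
Rank b: 5, 1, 3, 4, 2
d = rank(a) − rank(b): -4, 3, 0, -2, 3; Σd² = 38
ρ = 1 − 6Σd² / [n(n²−1)] = 1 − 6×38 / (5×24) = 1 − 228/120 ≈ -0.9000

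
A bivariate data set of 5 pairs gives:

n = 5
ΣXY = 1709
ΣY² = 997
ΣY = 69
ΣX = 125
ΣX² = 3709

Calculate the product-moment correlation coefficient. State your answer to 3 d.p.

-0.099

r = (nΣXY − ΣXΣY) / √[(nΣX² − (ΣX)²)(nΣY² − (ΣY)²)]
Numerator: 5×1709 − 125×69 = -80
Denominator: √[(18545 − 15625)(4985 − 4761)] = √[2920 × 224] = 808.7521
r = -80 / 808.7521 ≈ -0.099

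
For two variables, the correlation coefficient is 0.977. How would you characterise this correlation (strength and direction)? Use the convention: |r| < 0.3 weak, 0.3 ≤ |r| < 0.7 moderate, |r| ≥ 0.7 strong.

r = 0.977 > 0 so the relationship is positive.
|r| = 0.977, which falls in the strong range.

strong positive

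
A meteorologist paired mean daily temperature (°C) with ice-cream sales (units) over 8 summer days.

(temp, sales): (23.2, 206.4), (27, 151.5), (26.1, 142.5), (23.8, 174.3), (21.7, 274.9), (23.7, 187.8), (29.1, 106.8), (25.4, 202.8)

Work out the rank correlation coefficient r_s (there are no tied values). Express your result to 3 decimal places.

Rank temp: 2, 7, 6, 4, 1, 3, 8, 5
Rank sales: 7, 3, 2, 4, 8, 5, 1, 6
d = rank(temp) − rank(sales): -5, 4, 4, 0, -7, -2, 7, -1; Σd² = 160
ρ = 1 − 6Σd² / [n(n²−1)] = 1 − 6×160 / (8×63) = 1 − 960/504 ≈ -0.905

-0.905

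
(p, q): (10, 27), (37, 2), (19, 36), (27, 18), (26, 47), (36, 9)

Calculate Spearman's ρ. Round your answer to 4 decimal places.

-0.7714

Rank p: 1, 6, 2, 4, 3, 5
Rank q: 4, 1, 5, 3, 6, 2
d = rank(p) − rank(q): -3, 5, -3, 1, -3, 3; Σd² = 62
ρ = 1 − 6Σd² / [n(n²−1)] = 1 − 6×62 / (6×35) = 1 − 372/210 ≈ -0.7714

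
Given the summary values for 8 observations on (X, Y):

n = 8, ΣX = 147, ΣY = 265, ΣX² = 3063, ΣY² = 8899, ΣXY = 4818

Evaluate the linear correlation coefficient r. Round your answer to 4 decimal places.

-0.2456

r = (nΣXY − ΣXΣY) / √[(nΣX² − (ΣX)²)(nΣY² − (ΣY)²)]
Numerator: 8×4818 − 147×265 = -411
Denominator: √[(24504 − 21609)(71192 − 70225)] = √[2895 × 967] = 1673.1602
r = -411 / 1673.1602 ≈ -0.2456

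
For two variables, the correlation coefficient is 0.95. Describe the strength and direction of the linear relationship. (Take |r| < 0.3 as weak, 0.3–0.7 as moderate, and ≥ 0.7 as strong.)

r = 0.95 > 0 so the relationship is positive.
|r| = 0.95, which falls in the strong range.

strong positive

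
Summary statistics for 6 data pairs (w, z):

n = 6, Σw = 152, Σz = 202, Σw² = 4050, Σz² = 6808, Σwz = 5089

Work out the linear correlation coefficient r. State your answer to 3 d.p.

r = (nΣwz − ΣwΣz) / √[(nΣw² − (Σw)²)(nΣz² − (Σz)²)]
Numerator: 6×5089 − 152×202 = -170
Denominator: √[(24300 − 23104)(40848 − 40804)] = √[1196 × 44] = 229.3992
r = -170 / 229.3992 ≈ -0.741

-0.741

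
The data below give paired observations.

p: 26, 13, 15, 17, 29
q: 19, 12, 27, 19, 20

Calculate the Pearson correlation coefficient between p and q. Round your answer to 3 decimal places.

0.120

n = 5, Σp = 100, Σq = 97, Σp² = 2200, Σq² = 1995, Σpq = 1958
nΣpq − ΣpΣq = 9790 − 9700 = 90
nΣp² − (Σp)² = 11000 − 10000 = 1000; nΣq² − (Σq)² = 9975 − 9409 = 566
r = 90 / √(1000 × 566) = 90 / 752.3297 ≈ 0.120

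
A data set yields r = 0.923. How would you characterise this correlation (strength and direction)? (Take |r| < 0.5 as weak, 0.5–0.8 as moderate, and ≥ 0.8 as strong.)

r = 0.923 > 0 so the relationship is positive.
|r| = 0.923, which falls in the strong range.

strong positive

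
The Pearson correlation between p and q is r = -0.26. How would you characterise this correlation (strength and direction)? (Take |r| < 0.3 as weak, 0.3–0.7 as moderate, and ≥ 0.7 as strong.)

weak negative

r = -0.26 < 0 so the relationship is negative.
|r| = 0.26, which falls in the weak range.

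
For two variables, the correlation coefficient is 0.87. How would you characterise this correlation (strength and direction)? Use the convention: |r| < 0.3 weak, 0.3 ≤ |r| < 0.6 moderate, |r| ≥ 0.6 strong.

strong positive

r = 0.87 > 0 so the relationship is positive.
|r| = 0.87, which falls in the strong range.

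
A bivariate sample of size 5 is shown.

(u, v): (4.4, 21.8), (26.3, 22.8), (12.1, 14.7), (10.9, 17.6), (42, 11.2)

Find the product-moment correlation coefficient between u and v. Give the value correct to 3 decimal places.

n = 5, Σu = 95.7, Σv = 88.1, Σu² = 2740.27, Σv² = 1646.37, Σuv = 1535.67
nΣuv − ΣuΣv = 7678.35 − 8431.17 = -752.82
nΣu² − (Σu)² = 13701.35 − 9158.49 = 4542.86; nΣv² − (Σv)² = 8231.85 − 7761.61 = 470.24
r = -752.82 / √(4542.86 × 470.24) = -752.82 / 1461.5863 ≈ -0.515

-0.515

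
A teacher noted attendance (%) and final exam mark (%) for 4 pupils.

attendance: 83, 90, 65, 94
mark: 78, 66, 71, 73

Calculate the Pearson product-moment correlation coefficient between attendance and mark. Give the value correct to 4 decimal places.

-0.0680

n = 4, Σx = 332, Σy = 288, Σx² = 28050, Σy² = 20810, Σxy = 23891
nΣxy − ΣxΣy = 95564 − 95616 = -52
nΣx² − (Σx)² = 112200 − 110224 = 1976; nΣy² − (Σy)² = 83240 − 82944 = 296
r = -52 / √(1976 × 296) = -52 / 764.7849 ≈ -0.0680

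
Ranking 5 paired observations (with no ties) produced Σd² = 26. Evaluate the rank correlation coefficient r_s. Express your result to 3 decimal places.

-0.300

ρ = 1 − 6Σd² / [n(n²−1)] = 1 − 6×26 / (5×24)
  = 1 − 156/120 = 1 − 1.3000 ≈ -0.300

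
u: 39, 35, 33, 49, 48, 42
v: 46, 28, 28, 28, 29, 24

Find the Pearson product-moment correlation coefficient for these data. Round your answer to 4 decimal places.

-0.1283

n = 6, Σu = 246, Σv = 183, Σu² = 10304, Σv² = 5885, Σuv = 7470
nΣuv − ΣuΣv = 44820 − 45018 = -198
nΣu² − (Σu)² = 61824 − 60516 = 1308; nΣv² − (Σv)² = 35310 − 33489 = 1821
r = -198 / √(1308 × 1821) = -198 / 1543.3302 ≈ -0.1283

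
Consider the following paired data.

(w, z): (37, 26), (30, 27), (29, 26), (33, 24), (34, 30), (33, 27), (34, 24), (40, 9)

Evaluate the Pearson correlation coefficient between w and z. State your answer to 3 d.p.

-0.686

n = 8, Σw = 270, Σz = 193, Σw² = 9200, Σz² = 4943, Σwz = 6405
nΣwz − ΣwΣz = 51240 − 52110 = -870
nΣw² − (Σw)² = 73600 − 72900 = 700; nΣz² − (Σz)² = 39544 − 37249 = 2295
r = -870 / √(700 × 2295) = -870 / 1267.4778 ≈ -0.686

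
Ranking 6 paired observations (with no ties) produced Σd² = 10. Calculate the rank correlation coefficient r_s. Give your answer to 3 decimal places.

ρ = 1 − 6Σd² / [n(n²−1)] = 1 − 6×10 / (6×35)
  = 1 − 60/210 = 1 − 0.2857 ≈ 0.714

0.714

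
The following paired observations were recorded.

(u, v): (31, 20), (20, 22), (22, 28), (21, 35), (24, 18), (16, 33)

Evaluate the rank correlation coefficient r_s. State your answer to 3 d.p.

Rank u: 6, 2, 4, 3, 5, 1
Rank v: 2, 3, 4, 6, 1, 5
d = rank(u) − rank(v): 4, -1, 0, -3, 4, -4; Σd² = 58
ρ = 1 − 6Σd² / [n(n²−1)] = 1 − 6×58 / (6×35) = 1 − 348/210 ≈ -0.657

-0.657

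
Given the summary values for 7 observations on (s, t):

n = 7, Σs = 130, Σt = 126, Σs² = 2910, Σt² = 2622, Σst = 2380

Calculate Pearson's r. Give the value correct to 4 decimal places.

r = (nΣst − ΣsΣt) / √[(nΣs² − (Σs)²)(nΣt² − (Σt)²)]
Numerator: 7×2380 − 130×126 = 280
Denominator: √[(20370 − 16900)(18354 − 15876)] = √[3470 × 2478] = 2932.3472
r = 280 / 2932.3472 ≈ 0.0955

0.0955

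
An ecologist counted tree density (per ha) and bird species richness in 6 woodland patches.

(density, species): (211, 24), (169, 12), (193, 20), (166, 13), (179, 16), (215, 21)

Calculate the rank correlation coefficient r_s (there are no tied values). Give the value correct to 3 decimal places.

Rank density: 5, 2, 4, 1, 3, 6
Rank species: 6, 1, 4, 2, 3, 5
d = rank(density) − rank(species): -1, 1, 0, -1, 0, 1; Σd² = 4
ρ = 1 − 6Σd² / [n(n²−1)] = 1 − 6×4 / (6×35) = 1 − 24/210 ≈ 0.886

0.886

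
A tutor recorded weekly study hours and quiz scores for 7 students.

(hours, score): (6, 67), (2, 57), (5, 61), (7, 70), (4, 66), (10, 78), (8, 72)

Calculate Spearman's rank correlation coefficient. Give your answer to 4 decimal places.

Rank hours: 4, 1, 3, 5, 2, 7, 6
Rank score: 4, 1, 2, 5, 3, 7, 6
d = rank(hours) − rank(score): 0, 0, 1, 0, -1, 0, 0; Σd² = 2
ρ = 1 − 6Σd² / [n(n²−1)] = 1 − 6×2 / (7×48) = 1 − 12/336 ≈ 0.9643

0.9643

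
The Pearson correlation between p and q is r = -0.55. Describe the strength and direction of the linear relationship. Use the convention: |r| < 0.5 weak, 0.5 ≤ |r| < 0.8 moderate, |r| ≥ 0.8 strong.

moderate negative

r = -0.55 < 0 so the relationship is negative.
|r| = 0.55, which falls in the moderate range.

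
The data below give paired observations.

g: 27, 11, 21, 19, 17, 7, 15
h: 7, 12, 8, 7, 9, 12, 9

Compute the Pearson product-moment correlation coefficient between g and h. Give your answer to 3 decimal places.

n = 7, Σg = 117, Σh = 64, Σg² = 2215, Σh² = 612, Σgh = 994
nΣgh − ΣgΣh = 6958 − 7488 = -530
nΣg² − (Σg)² = 15505 − 13689 = 1816; nΣh² − (Σh)² = 4284 − 4096 = 188
r = -530 / √(1816 × 188) = -530 / 584.3013 ≈ -0.907

-0.907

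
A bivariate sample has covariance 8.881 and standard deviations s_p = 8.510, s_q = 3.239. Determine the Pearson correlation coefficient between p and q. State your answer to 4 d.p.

0.3222

r = Cov(p,q) / (s_p · s_q) = 8.881 / (8.510 × 3.239)
  = 8.881 / 27.5639 ≈ 0.3222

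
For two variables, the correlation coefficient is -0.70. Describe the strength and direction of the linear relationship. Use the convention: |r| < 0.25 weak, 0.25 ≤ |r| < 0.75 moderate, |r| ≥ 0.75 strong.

r = -0.70 < 0 so the relationship is negative.
|r| = 0.70, which falls in the moderate range.

moderate negative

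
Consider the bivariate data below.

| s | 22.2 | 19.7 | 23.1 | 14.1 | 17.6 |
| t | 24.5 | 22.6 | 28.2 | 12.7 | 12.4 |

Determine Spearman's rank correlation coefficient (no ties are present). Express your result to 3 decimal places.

0.900

Rank s: 4, 3, 5, 1, 2
Rank t: 4, 3, 5, 2, 1
d = rank(s) − rank(t): 0, 0, 0, -1, 1; Σd² = 2
ρ = 1 − 6Σd² / [n(n²−1)] = 1 − 6×2 / (5×24) = 1 − 12/120 ≈ 0.900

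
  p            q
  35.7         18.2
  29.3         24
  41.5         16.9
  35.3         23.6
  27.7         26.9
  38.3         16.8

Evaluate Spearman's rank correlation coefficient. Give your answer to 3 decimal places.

Rank p: 4, 2, 6, 3, 1, 5
Rank q: 3, 5, 2, 4, 6, 1
d = rank(p) − rank(q): 1, -3, 4, -1, -5, 4; Σd² = 68
ρ = 1 − 6Σd² / [n(n²−1)] = 1 − 6×68 / (6×35) = 1 − 408/210 ≈ -0.943

-0.943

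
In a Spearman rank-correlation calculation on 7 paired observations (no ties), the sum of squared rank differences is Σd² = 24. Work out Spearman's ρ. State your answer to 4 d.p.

0.5714

ρ = 1 − 6Σd² / [n(n²−1)] = 1 − 6×24 / (7×48)
  = 1 − 144/336 = 1 − 0.42857 ≈ 0.5714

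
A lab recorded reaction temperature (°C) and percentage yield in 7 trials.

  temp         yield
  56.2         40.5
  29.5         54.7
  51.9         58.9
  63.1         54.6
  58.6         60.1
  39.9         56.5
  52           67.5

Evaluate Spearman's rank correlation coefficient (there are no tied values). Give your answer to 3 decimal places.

Rank temp: 5, 1, 3, 7, 6, 2, 4
Rank yield: 1, 3, 5, 2, 6, 4, 7
d = rank(temp) − rank(yield): 4, -2, -2, 5, 0, -2, -3; Σd² = 62
ρ = 1 − 6Σd² / [n(n²−1)] = 1 − 6×62 / (7×48) = 1 − 372/336 ≈ -0.107

-0.107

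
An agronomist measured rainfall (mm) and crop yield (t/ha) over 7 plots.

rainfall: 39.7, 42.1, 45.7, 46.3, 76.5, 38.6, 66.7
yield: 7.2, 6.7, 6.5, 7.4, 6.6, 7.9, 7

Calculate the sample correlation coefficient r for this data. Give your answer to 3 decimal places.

n = 7, Σx = 355.6, Σy = 49.3, Σx² = 19371.78, Σy² = 348.71, Σxy = 2484.32
nΣxy − ΣxΣy = 17390.24 − 17531.08 = -140.84
nΣx² − (Σx)² = 135602.46 − 126451.36 = 9151.1; nΣy² − (Σy)² = 2440.97 − 2430.49 = 10.48
r = -140.84 / √(9151.1 × 10.48) = -140.84 / 309.6829 ≈ -0.455

-0.455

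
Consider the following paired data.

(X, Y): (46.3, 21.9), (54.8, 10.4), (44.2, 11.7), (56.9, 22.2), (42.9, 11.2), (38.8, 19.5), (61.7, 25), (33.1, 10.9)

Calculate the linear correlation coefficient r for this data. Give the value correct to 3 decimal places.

n = 8, ΣX = 378.7, ΣY = 132.8, ΣX² = 18586.33, ΣY² = 2467, ΣXY = 6504.58
nΣXY − ΣXΣY = 52036.64 − 50291.36 = 1745.28
nΣX² − (ΣX)² = 148690.64 − 143413.69 = 5276.95; nΣY² − (ΣY)² = 19736 − 17635.84 = 2100.16
r = 1745.28 / √(5276.95 × 2100.16) = 1745.28 / 3329.0298 ≈ 0.524

0.524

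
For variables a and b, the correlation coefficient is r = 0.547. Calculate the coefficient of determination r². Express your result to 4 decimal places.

0.2992

r² = (0.547)² = 0.2992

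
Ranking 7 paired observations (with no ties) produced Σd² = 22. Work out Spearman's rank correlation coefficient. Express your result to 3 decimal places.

0.607

ρ = 1 − 6Σd² / [n(n²−1)] = 1 − 6×22 / (7×48)
  = 1 − 132/336 = 1 − 0.3929 ≈ 0.607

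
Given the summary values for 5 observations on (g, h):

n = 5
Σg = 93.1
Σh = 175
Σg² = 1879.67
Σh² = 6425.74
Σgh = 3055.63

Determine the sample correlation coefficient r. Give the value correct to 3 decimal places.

r = (nΣgh − ΣgΣh) / √[(nΣg² − (Σg)²)(nΣh² − (Σh)²)]
Numerator: 5×3055.63 − 93.1×175 = -1014.35
Denominator: √[(9398.35 − 8667.61)(32128.7 − 30625)] = √[730.74 × 1503.7] = 1048.2432
r = -1014.35 / 1048.2432 ≈ -0.968

-0.968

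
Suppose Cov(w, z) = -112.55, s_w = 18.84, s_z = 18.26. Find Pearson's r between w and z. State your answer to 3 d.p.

-0.327

r = Cov(w,z) / (s_w · s_z) = -112.55 / (18.84 × 18.26)
  = -112.55 / 344.0184 ≈ -0.327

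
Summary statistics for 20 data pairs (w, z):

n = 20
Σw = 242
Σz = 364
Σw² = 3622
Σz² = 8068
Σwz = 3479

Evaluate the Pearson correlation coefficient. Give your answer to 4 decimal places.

r = (nΣwz − ΣwΣz) / √[(nΣw² − (Σw)²)(nΣz² − (Σz)²)]
Numerator: 20×3479 − 242×364 = -18508
Denominator: √[(72440 − 58564)(161360 − 132496)] = √[13876 × 28864] = 20012.9174
r = -18508 / 20012.9174 ≈ -0.9248

-0.9248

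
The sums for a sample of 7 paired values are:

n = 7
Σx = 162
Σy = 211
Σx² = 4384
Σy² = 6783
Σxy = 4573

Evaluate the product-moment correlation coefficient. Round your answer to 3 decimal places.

r = (nΣxy − ΣxΣy) / √[(nΣx² − (Σx)²)(nΣy² − (Σy)²)]
Numerator: 7×4573 − 162×211 = -2171
Denominator: √[(30688 − 26244)(47481 − 44521)] = √[4444 × 2960] = 3626.8774
r = -2171 / 3626.8774 ≈ -0.599

-0.599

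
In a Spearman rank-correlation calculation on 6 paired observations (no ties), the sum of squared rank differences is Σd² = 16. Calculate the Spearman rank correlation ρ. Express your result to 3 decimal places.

0.543

ρ = 1 − 6Σd² / [n(n²−1)] = 1 − 6×16 / (6×35)
  = 1 − 96/210 = 1 − 0.4571 ≈ 0.543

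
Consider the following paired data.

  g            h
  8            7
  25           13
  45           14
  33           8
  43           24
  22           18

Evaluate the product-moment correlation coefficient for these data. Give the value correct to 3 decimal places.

n = 6, Σg = 176, Σh = 84, Σg² = 6136, Σh² = 1378, Σgh = 2703
nΣgh − ΣgΣh = 16218 − 14784 = 1434
nΣg² − (Σg)² = 36816 − 30976 = 5840; nΣh² − (Σh)² = 8268 − 7056 = 1212
r = 1434 / √(5840 × 1212) = 1434 / 2660.4661 ≈ 0.539

0.539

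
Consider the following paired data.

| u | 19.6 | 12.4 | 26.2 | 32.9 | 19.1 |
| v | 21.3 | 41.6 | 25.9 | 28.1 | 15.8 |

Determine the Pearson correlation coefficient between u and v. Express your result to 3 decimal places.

n = 5, Σu = 110.2, Σv = 132.7, Σu² = 2671.58, Σv² = 3894.31, Σuv = 2838.17
nΣuv − ΣuΣv = 14190.85 − 14623.54 = -432.69
nΣu² − (Σu)² = 13357.9 − 12144.04 = 1213.86; nΣv² − (Σv)² = 19471.55 − 17609.29 = 1862.26
r = -432.69 / √(1213.86 × 1862.26) = -432.69 / 1503.5035 ≈ -0.288

-0.288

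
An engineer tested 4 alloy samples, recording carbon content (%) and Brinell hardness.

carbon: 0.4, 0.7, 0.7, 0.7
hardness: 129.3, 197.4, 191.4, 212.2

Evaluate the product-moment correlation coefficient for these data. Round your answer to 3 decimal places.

0.971

n = 4, Σx = 2.5, Σy = 730.3, Σx² = 1.63, Σy² = 137348.05, Σxy = 472.42
nΣxy − ΣxΣy = 1889.68 − 1825.75 = 63.93
nΣx² − (Σx)² = 6.52 − 6.25 = 0.27; nΣy² − (Σy)² = 549392.2 − 533338.09 = 16054.11
r = 63.93 / √(0.27 × 16054.11) = 63.93 / 65.8378 ≈ 0.971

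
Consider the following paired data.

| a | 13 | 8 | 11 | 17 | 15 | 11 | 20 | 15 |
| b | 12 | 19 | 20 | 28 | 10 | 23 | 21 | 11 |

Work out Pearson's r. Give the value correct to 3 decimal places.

0.070

n = 8, Σa = 110, Σb = 144, Σa² = 1614, Σb² = 2880, Σab = 1992
nΣab − ΣaΣb = 15936 − 15840 = 96
nΣa² − (Σa)² = 12912 − 12100 = 812; nΣb² − (Σb)² = 23040 − 20736 = 2304
r = 96 / √(812 × 2304) = 96 / 1367.7895 ≈ 0.070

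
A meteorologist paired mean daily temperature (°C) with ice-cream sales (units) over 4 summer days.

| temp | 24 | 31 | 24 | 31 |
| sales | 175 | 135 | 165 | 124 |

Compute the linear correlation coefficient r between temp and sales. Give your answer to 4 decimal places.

-0.9679

n = 4, Σx = 110, Σy = 599, Σx² = 3074, Σy² = 91451, Σxy = 16189
nΣxy − ΣxΣy = 64756 − 65890 = -1134
nΣx² − (Σx)² = 12296 − 12100 = 196; nΣy² − (Σy)² = 365804 − 358801 = 7003
r = -1134 / √(196 × 7003) = -1134 / 1171.5750 ≈ -0.9679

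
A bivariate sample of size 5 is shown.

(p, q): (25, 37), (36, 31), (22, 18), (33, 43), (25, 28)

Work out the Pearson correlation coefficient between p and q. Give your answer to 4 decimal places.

0.5694

n = 5, Σp = 141, Σq = 157, Σp² = 4119, Σq² = 5287, Σpq = 4556
nΣpq − ΣpΣq = 22780 − 22137 = 643
nΣp² − (Σp)² = 20595 − 19881 = 714; nΣq² − (Σq)² = 26435 − 24649 = 1786
r = 643 / √(714 × 1786) = 643 / 1129.2493 ≈ 0.5694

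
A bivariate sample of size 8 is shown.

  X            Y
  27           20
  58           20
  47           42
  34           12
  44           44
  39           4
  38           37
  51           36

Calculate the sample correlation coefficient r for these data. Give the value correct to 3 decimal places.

0.324

n = 8, ΣX = 338, ΣY = 215, ΣX² = 14960, ΣY² = 7325, ΣXY = 9416
nΣXY − ΣXΣY = 75328 − 72670 = 2658
nΣX² − (ΣX)² = 119680 − 114244 = 5436; nΣY² − (ΣY)² = 58600 − 46225 = 12375
r = 2658 / √(5436 × 12375) = 2658 / 8201.8595 ≈ 0.324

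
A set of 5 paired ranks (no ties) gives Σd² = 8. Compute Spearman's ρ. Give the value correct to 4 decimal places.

0.6000

ρ = 1 − 6Σd² / [n(n²−1)] = 1 − 6×8 / (5×24)
  = 1 − 48/120 = 1 − 0.40000 ≈ 0.6000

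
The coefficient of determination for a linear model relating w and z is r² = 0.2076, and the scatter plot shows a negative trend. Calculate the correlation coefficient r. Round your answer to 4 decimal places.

|r| = √0.2076 = 0.4556
The association is negative, so r = −0.4556.

-0.4556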